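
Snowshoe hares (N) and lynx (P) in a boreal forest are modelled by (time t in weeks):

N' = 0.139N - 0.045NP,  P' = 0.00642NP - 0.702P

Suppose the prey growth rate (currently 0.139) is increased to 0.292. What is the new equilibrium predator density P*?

P* ≈ 6.49

At the interior fixed point, setting dN/dt = 0 with N > 0 fixes P* = (prey growth rate)/(NP coefficient) — independent of the other coefficients.
With the change, P* = 0.292/0.045 = 6.49; it rises from 3.09.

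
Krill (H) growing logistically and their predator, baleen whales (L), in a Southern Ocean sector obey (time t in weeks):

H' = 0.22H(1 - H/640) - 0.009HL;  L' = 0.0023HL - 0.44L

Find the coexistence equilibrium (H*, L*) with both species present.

H* ≈ 191, L* ≈ 17.1

From dL/dt = 0 with L > 0: 0.0023H* = 0.44, so H* = 191.
Substitute into dH/dt = 0: 0.22(1 - 191/640) = 0.009L*.
The bracket is 0.701, giving L* = 0.154/0.009 = 17.1.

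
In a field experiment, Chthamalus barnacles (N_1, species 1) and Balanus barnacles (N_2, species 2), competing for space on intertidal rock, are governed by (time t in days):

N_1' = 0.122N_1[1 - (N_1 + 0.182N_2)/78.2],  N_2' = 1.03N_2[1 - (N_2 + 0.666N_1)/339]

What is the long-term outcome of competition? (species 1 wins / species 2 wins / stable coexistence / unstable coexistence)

Compare the nullcline intercepts: K1/α12 = 78.2/0.182 = 430 > K2 = 339; K2/α21 = 339/0.666 = 509 > K1 = 78.2.
Since both inequalities hold, each species can invade when rare, so the interior equilibrium is stable.

stable coexistence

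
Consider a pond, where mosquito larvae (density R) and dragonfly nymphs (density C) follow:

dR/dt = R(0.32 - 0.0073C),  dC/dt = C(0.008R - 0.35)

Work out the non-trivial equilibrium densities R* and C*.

Set dC/dt = 0 with C > 0: 0.008R - 0.35 = 0, so R* = 0.35/0.008 = 43.7.
Set dR/dt = 0 with R > 0: 0.32 - 0.0073C = 0, so C* = 0.32/0.0073 = 43.8.

R* ≈ 43.7, C* ≈ 43.8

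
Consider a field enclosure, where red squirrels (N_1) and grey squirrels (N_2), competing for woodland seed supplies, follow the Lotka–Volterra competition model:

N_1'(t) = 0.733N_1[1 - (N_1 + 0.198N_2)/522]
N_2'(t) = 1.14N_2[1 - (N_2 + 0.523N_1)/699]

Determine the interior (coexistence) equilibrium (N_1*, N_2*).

Setting both brackets to zero gives the nullclines N_1 + 0.198N_2 = 522 and 0.523N_1 + N_2 = 699.
Substituting N_2 = 699 - 0.523N_1 into the first: N_1(1 - 0.198·0.523) = 522 - 0.198·699.
So N_1* = 384/0.896 = 428, and then N_2* = 699 - 0.523·428 = 475.

N_1* ≈ 428, N_2* ≈ 475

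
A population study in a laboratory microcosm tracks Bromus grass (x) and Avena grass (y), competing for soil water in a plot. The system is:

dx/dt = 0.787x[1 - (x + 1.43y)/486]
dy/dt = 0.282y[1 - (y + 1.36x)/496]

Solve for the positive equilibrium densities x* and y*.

Setting both brackets to zero gives the nullclines x + 1.43y = 486 and 1.36x + y = 496.
Substituting y = 496 - 1.36x into the first: x(1 - 1.43·1.36) = 486 - 1.43·496.
So x* = -223/-0.945 = 236, and then y* = 496 - 1.36·236 = 175.

x* ≈ 236, y* ≈ 175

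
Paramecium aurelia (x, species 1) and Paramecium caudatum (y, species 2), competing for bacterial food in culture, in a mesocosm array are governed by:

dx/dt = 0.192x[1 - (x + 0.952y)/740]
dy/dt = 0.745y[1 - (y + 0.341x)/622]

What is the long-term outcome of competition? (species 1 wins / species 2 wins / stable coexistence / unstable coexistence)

Compare the nullcline intercepts: K1/α12 = 740/0.952 = 777 > K2 = 622; K2/α21 = 622/0.341 = 1820 > K1 = 740.
Since both inequalities hold, each species can invade when rare, so the interior equilibrium is stable.

stable coexistence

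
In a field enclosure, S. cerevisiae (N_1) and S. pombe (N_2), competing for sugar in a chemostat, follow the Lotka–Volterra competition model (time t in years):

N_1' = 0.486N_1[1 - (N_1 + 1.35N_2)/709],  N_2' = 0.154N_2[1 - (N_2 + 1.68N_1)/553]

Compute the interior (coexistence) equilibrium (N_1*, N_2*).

Setting both brackets to zero gives the nullclines N_1 + 1.35N_2 = 709 and 1.68N_1 + N_2 = 553.
Substituting N_2 = 553 - 1.68N_1 into the first: N_1(1 - 1.35·1.68) = 709 - 1.35·553.
So N_1* = -37.6/-1.27 = 29.6, and then N_2* = 553 - 1.68·29.6 = 503.

N_1* ≈ 29.6, N_2* ≈ 503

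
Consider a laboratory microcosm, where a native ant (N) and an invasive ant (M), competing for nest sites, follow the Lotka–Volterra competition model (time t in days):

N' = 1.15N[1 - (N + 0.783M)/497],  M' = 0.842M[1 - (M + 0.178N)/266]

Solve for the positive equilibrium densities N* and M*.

Setting both brackets to zero gives the nullclines N + 0.783M = 497 and 0.178N + M = 266.
Substituting M = 266 - 0.178N into the first: N(1 - 0.783·0.178) = 497 - 0.783·266.
So N* = 289/0.861 = 335, and then M* = 266 - 0.178·335 = 206.

N* ≈ 335, M* ≈ 206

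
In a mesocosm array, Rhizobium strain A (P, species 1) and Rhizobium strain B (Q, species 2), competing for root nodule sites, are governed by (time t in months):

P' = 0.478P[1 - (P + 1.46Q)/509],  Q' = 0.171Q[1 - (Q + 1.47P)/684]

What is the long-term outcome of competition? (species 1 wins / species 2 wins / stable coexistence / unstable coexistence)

unstable coexistence (outcome depends on initial conditions)

Compare the nullcline intercepts: K1/α12 = 509/1.46 = 349 < K2 = 684; K2/α21 = 684/1.47 = 465 < K1 = 509.
Since both are reversed, neither can invade when rare; the interior point is a saddle.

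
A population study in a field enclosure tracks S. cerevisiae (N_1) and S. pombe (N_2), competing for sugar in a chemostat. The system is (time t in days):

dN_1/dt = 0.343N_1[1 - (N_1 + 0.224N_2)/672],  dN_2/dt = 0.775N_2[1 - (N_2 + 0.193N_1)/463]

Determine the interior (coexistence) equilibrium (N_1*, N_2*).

N_1* ≈ 594, N_2* ≈ 348

Setting both brackets to zero gives the nullclines N_1 + 0.224N_2 = 672 and 0.193N_1 + N_2 = 463.
Substituting N_2 = 463 - 0.193N_1 into the first: N_1(1 - 0.224·0.193) = 672 - 0.224·463.
So N_1* = 568/0.957 = 594, and then N_2* = 463 - 0.193·594 = 348.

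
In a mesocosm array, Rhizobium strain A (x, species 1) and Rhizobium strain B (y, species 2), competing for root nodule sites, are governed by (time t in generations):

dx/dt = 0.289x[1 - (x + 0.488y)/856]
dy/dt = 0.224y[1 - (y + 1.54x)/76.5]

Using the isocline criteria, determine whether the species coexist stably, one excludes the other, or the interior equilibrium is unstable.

Compare the nullcline intercepts: K1/α12 = 856/0.488 = 1750 > K2 = 76.5; K2/α21 = 76.5/1.54 = 49.7 < K1 = 856.
Since the inequalities point opposite ways, species 1 can invade but species 2 cannot.

species 1 excludes species 2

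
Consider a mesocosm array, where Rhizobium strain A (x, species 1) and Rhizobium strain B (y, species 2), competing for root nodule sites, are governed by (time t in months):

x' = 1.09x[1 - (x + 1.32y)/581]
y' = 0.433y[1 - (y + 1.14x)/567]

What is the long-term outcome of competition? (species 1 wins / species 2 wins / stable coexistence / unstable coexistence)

unstable coexistence (outcome depends on initial conditions)

Compare the nullcline intercepts: K1/α12 = 581/1.32 = 440 < K2 = 567; K2/α21 = 567/1.14 = 497 < K1 = 581.
Since both are reversed, neither can invade when rare; the interior point is a saddle.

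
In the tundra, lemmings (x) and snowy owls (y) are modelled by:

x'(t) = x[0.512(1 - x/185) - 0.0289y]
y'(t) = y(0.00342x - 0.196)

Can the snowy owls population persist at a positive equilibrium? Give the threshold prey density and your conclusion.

The predator equation gives dy/dt > 0 only when x > 0.196/0.00342 = 57.3.
Without the predator, x → K = 185. Since 185 > 57.3, the predator can invade and persist.

Threshold x = 57.3; K > 57.3, so yes, the predator persists.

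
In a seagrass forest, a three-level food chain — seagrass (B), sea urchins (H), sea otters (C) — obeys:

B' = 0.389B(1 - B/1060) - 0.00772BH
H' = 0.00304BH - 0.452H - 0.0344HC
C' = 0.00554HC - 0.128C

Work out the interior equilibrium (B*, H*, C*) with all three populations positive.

B* ≈ 574, H* ≈ 23.1, C* ≈ 37.6

From dC/dt = 0: 0.00554H* = 0.128, so H* = 23.1.
From dB/dt = 0: 0.389(1 - B*/1060) = 0.00772·23.1, giving B* = 1060·(1 - 0.459) = 574.
From dH/dt = 0: 0.00304·574 - 0.452 = 0.0344C*, so C* = 1.29/0.0344 = 37.6.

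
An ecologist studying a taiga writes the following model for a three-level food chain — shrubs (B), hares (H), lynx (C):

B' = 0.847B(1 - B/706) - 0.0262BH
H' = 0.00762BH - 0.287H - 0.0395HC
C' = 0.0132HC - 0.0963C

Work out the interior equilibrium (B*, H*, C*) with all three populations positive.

B* ≈ 547, H* ≈ 7.3, C* ≈ 98.2

From dC/dt = 0: 0.0132H* = 0.0963, so H* = 7.3.
From dB/dt = 0: 0.847(1 - B*/706) = 0.0262·7.3, giving B* = 706·(1 - 0.226) = 547.
From dH/dt = 0: 0.00762·547 - 0.287 = 0.0395C*, so C* = 3.88/0.0395 = 98.2.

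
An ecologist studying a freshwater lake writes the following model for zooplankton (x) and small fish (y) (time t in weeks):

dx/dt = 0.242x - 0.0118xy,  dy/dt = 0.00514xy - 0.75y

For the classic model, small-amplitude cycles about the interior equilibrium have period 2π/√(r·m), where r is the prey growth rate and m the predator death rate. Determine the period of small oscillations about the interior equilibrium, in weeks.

Here r = 0.242 and m = 0.75, so r·m = 0.181.
ω = √0.181 = 0.426 per week, hence T = 2π/ω ≈ 14.7 weeks.

T ≈ 14.7 weeks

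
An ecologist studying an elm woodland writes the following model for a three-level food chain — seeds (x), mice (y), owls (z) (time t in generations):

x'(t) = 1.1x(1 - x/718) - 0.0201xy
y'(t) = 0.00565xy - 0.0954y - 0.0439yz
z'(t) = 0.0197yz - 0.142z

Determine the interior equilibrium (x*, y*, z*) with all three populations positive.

From dz/dt = 0: 0.0197y* = 0.142, so y* = 7.21.
From dx/dt = 0: 1.1(1 - x*/718) = 0.0201·7.21, giving x* = 718·(1 - 0.132) = 623.
From dy/dt = 0: 0.00565·623 - 0.0954 = 0.0439z*, so z* = 3.43/0.0439 = 78.1.

x* ≈ 623, y* ≈ 7.21, z* ≈ 78.1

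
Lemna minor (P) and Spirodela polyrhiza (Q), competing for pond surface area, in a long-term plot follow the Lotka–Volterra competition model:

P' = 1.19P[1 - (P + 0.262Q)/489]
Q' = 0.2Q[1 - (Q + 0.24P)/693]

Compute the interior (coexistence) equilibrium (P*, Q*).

Setting both brackets to zero gives the nullclines P + 0.262Q = 489 and 0.24P + Q = 693.
Substituting Q = 693 - 0.24P into the first: P(1 - 0.262·0.24) = 489 - 0.262·693.
So P* = 307/0.937 = 328, and then Q* = 693 - 0.24·328 = 614.

P* ≈ 328, Q* ≈ 614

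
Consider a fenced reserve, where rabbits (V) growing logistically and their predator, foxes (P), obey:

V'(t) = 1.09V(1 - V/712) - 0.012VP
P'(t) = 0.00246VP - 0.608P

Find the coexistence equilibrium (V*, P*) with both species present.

V* ≈ 247, P* ≈ 59.3

From dP/dt = 0 with P > 0: 0.00246V* = 0.608, so V* = 247.
Substitute into dV/dt = 0: 1.09(1 - 247/712) = 0.012P*.
The bracket is 0.653, giving P* = 0.712/0.012 = 59.3.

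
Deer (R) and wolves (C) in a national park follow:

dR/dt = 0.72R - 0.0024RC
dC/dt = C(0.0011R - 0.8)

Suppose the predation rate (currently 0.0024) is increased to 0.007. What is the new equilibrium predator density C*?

C* ≈ 103

At the interior fixed point, setting dR/dt = 0 with R > 0 fixes C* = (prey growth rate)/(RC coefficient) — independent of the other coefficients.
With the change, C* = 0.72/0.007 = 103; it falls from 300.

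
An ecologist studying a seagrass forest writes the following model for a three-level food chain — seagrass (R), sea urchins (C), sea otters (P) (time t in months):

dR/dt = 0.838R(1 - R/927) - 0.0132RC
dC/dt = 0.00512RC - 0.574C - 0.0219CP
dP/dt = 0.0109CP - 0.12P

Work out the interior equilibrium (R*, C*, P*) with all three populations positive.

From dP/dt = 0: 0.0109C* = 0.12, so C* = 11.
From dR/dt = 0: 0.838(1 - R*/927) = 0.0132·11, giving R* = 927·(1 - 0.173) = 766.
From dC/dt = 0: 0.00512·766 - 0.574 = 0.0219P*, so P* = 3.35/0.0219 = 153.

R* ≈ 766, C* ≈ 11, P* ≈ 153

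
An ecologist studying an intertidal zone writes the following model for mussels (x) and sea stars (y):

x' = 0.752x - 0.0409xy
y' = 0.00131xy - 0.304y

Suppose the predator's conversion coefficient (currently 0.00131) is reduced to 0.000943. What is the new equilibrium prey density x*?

At the interior fixed point, setting dy/dt = 0 with y > 0 fixes x* = (predator death rate)/(xy coefficient) — independent of the other coefficients.
With the change, x* = 0.304/0.000943 = 322; it rises from 232.

x* ≈ 322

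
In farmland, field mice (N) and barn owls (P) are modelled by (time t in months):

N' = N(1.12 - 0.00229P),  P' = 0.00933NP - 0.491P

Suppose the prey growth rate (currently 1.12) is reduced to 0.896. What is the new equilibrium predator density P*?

At the interior fixed point, setting dN/dt = 0 with N > 0 fixes P* = (prey growth rate)/(NP coefficient) — independent of the other coefficients.
With the change, P* = 0.896/0.00229 = 391; it falls from 489.

P* ≈ 391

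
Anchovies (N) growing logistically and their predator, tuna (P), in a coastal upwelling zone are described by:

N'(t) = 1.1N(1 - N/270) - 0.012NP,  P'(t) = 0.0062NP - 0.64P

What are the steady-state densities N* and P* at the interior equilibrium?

N* ≈ 103, P* ≈ 56.6

From dP/dt = 0 with P > 0: 0.0062N* = 0.64, so N* = 103.
Substitute into dN/dt = 0: 1.1(1 - 103/270) = 0.012P*.
The bracket is 0.618, giving P* = 0.679/0.012 = 56.6.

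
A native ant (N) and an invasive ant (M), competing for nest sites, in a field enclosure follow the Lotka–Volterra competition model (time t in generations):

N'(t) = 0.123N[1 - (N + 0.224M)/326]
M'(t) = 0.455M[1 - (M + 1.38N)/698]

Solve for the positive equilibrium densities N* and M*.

Setting both brackets to zero gives the nullclines N + 0.224M = 326 and 1.38N + M = 698.
Substituting M = 698 - 1.38N into the first: N(1 - 0.224·1.38) = 326 - 0.224·698.
So N* = 170/0.691 = 246, and then M* = 698 - 1.38·246 = 359.

N* ≈ 246, M* ≈ 359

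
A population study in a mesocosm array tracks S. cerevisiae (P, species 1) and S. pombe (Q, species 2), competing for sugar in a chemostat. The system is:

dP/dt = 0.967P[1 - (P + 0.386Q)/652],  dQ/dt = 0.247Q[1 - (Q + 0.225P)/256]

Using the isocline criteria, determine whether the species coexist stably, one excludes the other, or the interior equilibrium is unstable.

Compare the nullcline intercepts: K1/α12 = 652/0.386 = 1690 > K2 = 256; K2/α21 = 256/0.225 = 1140 > K1 = 652.
Since both inequalities hold, each species can invade when rare, so the interior equilibrium is stable.

stable coexistence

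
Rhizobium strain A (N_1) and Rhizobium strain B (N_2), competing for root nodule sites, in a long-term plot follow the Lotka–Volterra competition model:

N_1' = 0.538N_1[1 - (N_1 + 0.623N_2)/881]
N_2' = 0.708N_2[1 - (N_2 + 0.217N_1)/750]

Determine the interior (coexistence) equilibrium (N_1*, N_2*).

N_1* ≈ 478, N_2* ≈ 646

Setting both brackets to zero gives the nullclines N_1 + 0.623N_2 = 881 and 0.217N_1 + N_2 = 750.
Substituting N_2 = 750 - 0.217N_1 into the first: N_1(1 - 0.623·0.217) = 881 - 0.623·750.
So N_1* = 414/0.865 = 478, and then N_2* = 750 - 0.217·478 = 646.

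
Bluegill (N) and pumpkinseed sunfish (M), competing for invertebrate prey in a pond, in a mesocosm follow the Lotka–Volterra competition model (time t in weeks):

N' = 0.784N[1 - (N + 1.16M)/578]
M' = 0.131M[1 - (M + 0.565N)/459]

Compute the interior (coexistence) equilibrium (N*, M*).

Setting both brackets to zero gives the nullclines N + 1.16M = 578 and 0.565N + M = 459.
Substituting M = 459 - 0.565N into the first: N(1 - 1.16·0.565) = 578 - 1.16·459.
So N* = 45.6/0.345 = 132, and then M* = 459 - 0.565·132 = 384.

N* ≈ 132, M* ≈ 384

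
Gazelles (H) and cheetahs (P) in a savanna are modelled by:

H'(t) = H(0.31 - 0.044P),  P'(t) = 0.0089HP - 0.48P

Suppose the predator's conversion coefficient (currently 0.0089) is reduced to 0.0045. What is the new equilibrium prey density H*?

H* ≈ 107

At the interior fixed point, setting dP/dt = 0 with P > 0 fixes H* = (predator death rate)/(HP coefficient) — independent of the other coefficients.
With the change, H* = 0.48/0.0045 = 107; it rises from 53.9.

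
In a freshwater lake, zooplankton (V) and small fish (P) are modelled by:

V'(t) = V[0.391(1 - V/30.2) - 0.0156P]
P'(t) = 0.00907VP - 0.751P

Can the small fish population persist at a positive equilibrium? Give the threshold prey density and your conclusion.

Threshold V = 82.8; K < 82.8, so no, the predator goes extinct.

The predator equation gives dP/dt > 0 only when V > 0.751/0.00907 = 82.8.
Without the predator, V → K = 30.2. Since 30.2 < 82.8, the predator cannot invade.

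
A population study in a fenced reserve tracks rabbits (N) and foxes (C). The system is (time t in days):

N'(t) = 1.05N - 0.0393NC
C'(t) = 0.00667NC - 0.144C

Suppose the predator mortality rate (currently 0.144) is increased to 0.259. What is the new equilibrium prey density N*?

N* ≈ 38.8

At the interior fixed point, setting dC/dt = 0 with C > 0 fixes N* = (predator death rate)/(NC coefficient) — independent of the other coefficients.
With the change, N* = 0.259/0.00667 = 38.8; it rises from 21.6.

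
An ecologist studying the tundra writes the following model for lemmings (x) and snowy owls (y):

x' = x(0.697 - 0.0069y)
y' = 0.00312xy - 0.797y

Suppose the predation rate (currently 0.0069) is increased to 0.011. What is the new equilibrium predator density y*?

At the interior fixed point, setting dx/dt = 0 with x > 0 fixes y* = (prey growth rate)/(xy coefficient) — independent of the other coefficients.
With the change, y* = 0.697/0.011 = 63.4; it falls from 101.

y* ≈ 63.4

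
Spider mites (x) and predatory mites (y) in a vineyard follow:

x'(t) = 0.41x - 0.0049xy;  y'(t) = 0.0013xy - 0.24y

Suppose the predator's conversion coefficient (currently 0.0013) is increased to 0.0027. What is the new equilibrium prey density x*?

x* ≈ 88.9

At the interior fixed point, setting dy/dt = 0 with y > 0 fixes x* = (predator death rate)/(xy coefficient) — independent of the other coefficients.
With the change, x* = 0.24/0.0027 = 88.9; it falls from 185.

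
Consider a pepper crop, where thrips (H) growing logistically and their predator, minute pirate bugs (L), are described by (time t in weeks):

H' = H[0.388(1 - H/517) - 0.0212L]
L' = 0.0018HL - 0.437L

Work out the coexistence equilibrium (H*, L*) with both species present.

H* ≈ 243, L* ≈ 9.71

From dL/dt = 0 with L > 0: 0.0018H* = 0.437, so H* = 243.
Substitute into dH/dt = 0: 0.388(1 - 243/517) = 0.0212L*.
The bracket is 0.53, giving L* = 0.206/0.0212 = 9.71.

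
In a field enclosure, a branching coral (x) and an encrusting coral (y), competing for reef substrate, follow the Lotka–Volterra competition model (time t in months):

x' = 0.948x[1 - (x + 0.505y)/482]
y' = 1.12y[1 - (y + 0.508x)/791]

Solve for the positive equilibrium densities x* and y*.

Setting both brackets to zero gives the nullclines x + 0.505y = 482 and 0.508x + y = 791.
Substituting y = 791 - 0.508x into the first: x(1 - 0.505·0.508) = 482 - 0.505·791.
So x* = 82.5/0.743 = 111, and then y* = 791 - 0.508·111 = 735.

x* ≈ 111, y* ≈ 735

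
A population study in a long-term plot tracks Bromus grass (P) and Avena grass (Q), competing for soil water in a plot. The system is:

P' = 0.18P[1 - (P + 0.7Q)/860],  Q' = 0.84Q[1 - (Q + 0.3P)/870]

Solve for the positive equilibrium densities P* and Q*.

P* ≈ 318, Q* ≈ 775

Setting both brackets to zero gives the nullclines P + 0.7Q = 860 and 0.3P + Q = 870.
Substituting Q = 870 - 0.3P into the first: P(1 - 0.7·0.3) = 860 - 0.7·870.
So P* = 251/0.79 = 318, and then Q* = 870 - 0.3·318 = 775.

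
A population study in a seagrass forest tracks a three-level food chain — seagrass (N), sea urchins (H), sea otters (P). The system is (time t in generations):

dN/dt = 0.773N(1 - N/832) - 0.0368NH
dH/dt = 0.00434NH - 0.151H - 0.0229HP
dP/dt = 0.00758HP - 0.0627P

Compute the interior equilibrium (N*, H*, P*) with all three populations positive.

N* ≈ 504, H* ≈ 8.27, P* ≈ 89

From dP/dt = 0: 0.00758H* = 0.0627, so H* = 8.27.
From dN/dt = 0: 0.773(1 - N*/832) = 0.0368·8.27, giving N* = 832·(1 - 0.394) = 504.
From dH/dt = 0: 0.00434·504 - 0.151 = 0.0229P*, so P* = 2.04/0.0229 = 89.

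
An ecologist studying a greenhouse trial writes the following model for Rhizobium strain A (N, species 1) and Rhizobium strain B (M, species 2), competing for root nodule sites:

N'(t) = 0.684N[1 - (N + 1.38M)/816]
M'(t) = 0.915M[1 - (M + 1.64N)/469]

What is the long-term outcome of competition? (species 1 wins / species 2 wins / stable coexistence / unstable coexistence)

species 1 excludes species 2

Compare the nullcline intercepts: K1/α12 = 816/1.38 = 591 > K2 = 469; K2/α21 = 469/1.64 = 286 < K1 = 816.
Since the inequalities point opposite ways, species 1 can invade but species 2 cannot.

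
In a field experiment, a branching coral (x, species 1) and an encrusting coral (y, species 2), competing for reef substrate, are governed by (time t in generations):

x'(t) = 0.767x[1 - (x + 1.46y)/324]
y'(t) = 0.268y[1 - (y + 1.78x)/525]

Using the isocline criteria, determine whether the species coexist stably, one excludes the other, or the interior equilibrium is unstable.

unstable coexistence (outcome depends on initial conditions)

Compare the nullcline intercepts: K1/α12 = 324/1.46 = 222 < K2 = 525; K2/α21 = 525/1.78 = 295 < K1 = 324.
Since both are reversed, neither can invade when rare; the interior point is a saddle.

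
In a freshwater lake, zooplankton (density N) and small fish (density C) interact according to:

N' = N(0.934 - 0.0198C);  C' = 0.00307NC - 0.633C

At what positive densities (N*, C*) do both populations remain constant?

Set dC/dt = 0 with C > 0: 0.00307N - 0.633 = 0, so N* = 0.633/0.00307 = 206.
Set dN/dt = 0 with N > 0: 0.934 - 0.0198C = 0, so C* = 0.934/0.0198 = 47.2.

N* ≈ 206, C* ≈ 47.2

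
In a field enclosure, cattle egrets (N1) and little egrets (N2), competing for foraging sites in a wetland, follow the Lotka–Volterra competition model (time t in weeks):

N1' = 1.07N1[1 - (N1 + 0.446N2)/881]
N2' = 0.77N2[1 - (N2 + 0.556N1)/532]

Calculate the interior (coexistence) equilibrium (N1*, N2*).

Setting both brackets to zero gives the nullclines N1 + 0.446N2 = 881 and 0.556N1 + N2 = 532.
Substituting N2 = 532 - 0.556N1 into the first: N1(1 - 0.446·0.556) = 881 - 0.446·532.
So N1* = 644/0.752 = 856, and then N2* = 532 - 0.556·856 = 56.1.

N1* ≈ 856, N2* ≈ 56.1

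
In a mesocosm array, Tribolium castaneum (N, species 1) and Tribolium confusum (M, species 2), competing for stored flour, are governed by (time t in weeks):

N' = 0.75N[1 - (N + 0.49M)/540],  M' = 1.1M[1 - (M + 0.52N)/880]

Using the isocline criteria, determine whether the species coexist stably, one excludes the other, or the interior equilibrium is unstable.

stable coexistence

Compare the nullcline intercepts: K1/α12 = 540/0.49 = 1100 > K2 = 880; K2/α21 = 880/0.52 = 1690 > K1 = 540.
Since both inequalities hold, each species can invade when rare, so the interior equilibrium is stable.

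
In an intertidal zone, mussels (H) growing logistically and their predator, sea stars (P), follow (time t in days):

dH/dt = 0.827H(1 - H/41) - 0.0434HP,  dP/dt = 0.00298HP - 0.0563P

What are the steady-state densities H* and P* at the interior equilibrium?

From dP/dt = 0 with P > 0: 0.00298H* = 0.0563, so H* = 18.9.
Substitute into dH/dt = 0: 0.827(1 - 18.9/41) = 0.0434P*.
The bracket is 0.539, giving P* = 0.446/0.0434 = 10.3.

H* ≈ 18.9, P* ≈ 10.3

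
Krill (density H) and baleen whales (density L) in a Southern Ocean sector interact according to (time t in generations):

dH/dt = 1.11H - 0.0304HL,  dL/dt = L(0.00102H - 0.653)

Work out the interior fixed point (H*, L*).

H* ≈ 640, L* ≈ 36.5

Set dL/dt = 0 with L > 0: 0.00102H - 0.653 = 0, so H* = 0.653/0.00102 = 640.
Set dH/dt = 0 with H > 0: 1.11 - 0.0304L = 0, so L* = 1.11/0.0304 = 36.5.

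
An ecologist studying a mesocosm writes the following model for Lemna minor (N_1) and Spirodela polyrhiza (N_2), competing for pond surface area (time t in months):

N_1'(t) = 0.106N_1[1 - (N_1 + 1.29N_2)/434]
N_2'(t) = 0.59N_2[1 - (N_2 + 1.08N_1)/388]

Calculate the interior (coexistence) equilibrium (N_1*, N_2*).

Setting both brackets to zero gives the nullclines N_1 + 1.29N_2 = 434 and 1.08N_1 + N_2 = 388.
Substituting N_2 = 388 - 1.08N_1 into the first: N_1(1 - 1.29·1.08) = 434 - 1.29·388.
So N_1* = -66.5/-0.393 = 169, and then N_2* = 388 - 1.08·169 = 205.

N_1* ≈ 169, N_2* ≈ 205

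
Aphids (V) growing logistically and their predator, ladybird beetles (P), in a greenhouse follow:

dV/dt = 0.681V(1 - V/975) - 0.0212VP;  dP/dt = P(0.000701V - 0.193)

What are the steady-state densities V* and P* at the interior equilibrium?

V* ≈ 275, P* ≈ 23.1

From dP/dt = 0 with P > 0: 0.000701V* = 0.193, so V* = 275.
Substitute into dV/dt = 0: 0.681(1 - 275/975) = 0.0212P*.
The bracket is 0.718, giving P* = 0.489/0.0212 = 23.1.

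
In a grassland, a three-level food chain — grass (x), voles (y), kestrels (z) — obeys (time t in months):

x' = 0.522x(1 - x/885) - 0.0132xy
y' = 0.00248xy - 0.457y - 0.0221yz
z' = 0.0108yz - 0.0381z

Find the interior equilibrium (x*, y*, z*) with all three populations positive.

x* ≈ 806, y* ≈ 3.53, z* ≈ 69.8

From dz/dt = 0: 0.0108y* = 0.0381, so y* = 3.53.
From dx/dt = 0: 0.522(1 - x*/885) = 0.0132·3.53, giving x* = 885·(1 - 0.0892) = 806.
From dy/dt = 0: 0.00248·806 - 0.457 = 0.0221z*, so z* = 1.54/0.0221 = 69.8.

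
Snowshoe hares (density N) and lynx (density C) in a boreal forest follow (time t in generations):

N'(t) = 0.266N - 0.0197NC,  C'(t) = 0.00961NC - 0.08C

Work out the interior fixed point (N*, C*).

Set dC/dt = 0 with C > 0: 0.00961N - 0.08 = 0, so N* = 0.08/0.00961 = 8.32.
Set dN/dt = 0 with N > 0: 0.266 - 0.0197C = 0, so C* = 0.266/0.0197 = 13.5.

N* ≈ 8.32, C* ≈ 13.5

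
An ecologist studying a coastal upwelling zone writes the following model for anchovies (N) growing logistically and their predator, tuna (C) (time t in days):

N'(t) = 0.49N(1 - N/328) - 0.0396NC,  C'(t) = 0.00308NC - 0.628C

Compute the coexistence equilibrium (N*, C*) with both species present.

N* ≈ 204, C* ≈ 4.68

From dC/dt = 0 with C > 0: 0.00308N* = 0.628, so N* = 204.
Substitute into dN/dt = 0: 0.49(1 - 204/328) = 0.0396C*.
The bracket is 0.378, giving C* = 0.185/0.0396 = 4.68.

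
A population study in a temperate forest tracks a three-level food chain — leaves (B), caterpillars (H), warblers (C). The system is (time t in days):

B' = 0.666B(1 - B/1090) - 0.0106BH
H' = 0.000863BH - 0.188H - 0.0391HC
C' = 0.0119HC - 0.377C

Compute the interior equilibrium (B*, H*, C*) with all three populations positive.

B* ≈ 540, H* ≈ 31.7, C* ≈ 7.12

From dC/dt = 0: 0.0119H* = 0.377, so H* = 31.7.
From dB/dt = 0: 0.666(1 - B*/1090) = 0.0106·31.7, giving B* = 1090·(1 - 0.504) = 540.
From dH/dt = 0: 0.000863·540 - 0.188 = 0.0391C*, so C* = 0.278/0.0391 = 7.12.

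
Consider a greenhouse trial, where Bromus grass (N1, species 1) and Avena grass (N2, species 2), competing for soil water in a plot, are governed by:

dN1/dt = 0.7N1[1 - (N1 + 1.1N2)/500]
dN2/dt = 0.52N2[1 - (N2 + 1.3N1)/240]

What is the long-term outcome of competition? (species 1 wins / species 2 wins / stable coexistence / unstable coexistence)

Compare the nullcline intercepts: K1/α12 = 500/1.1 = 455 > K2 = 240; K2/α21 = 240/1.3 = 185 < K1 = 500.
Since the inequalities point opposite ways, species 1 can invade but species 2 cannot.

species 1 excludes species 2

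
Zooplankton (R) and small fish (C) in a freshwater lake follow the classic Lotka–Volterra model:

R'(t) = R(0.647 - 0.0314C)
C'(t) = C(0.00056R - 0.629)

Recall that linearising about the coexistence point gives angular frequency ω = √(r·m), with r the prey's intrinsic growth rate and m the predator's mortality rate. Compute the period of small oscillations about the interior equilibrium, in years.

T ≈ 9.85 years

Here r = 0.647 and m = 0.629, so r·m = 0.407.
ω = √0.407 = 0.638 per year, hence T = 2π/ω ≈ 9.85 years.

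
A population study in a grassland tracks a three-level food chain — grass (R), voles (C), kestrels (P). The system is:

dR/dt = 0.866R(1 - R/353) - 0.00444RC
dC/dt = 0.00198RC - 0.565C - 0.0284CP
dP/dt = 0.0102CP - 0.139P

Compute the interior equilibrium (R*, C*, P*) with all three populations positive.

R* ≈ 328, C* ≈ 13.6, P* ≈ 3

From dP/dt = 0: 0.0102C* = 0.139, so C* = 13.6.
From dR/dt = 0: 0.866(1 - R*/353) = 0.00444·13.6, giving R* = 353·(1 - 0.0699) = 328.
From dC/dt = 0: 0.00198·328 - 0.565 = 0.0284P*, so P* = 0.0851/0.0284 = 3.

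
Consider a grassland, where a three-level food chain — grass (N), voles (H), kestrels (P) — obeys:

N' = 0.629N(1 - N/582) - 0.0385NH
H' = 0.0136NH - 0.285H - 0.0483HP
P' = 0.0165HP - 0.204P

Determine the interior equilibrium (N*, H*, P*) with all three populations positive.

From dP/dt = 0: 0.0165H* = 0.204, so H* = 12.4.
From dN/dt = 0: 0.629(1 - N*/582) = 0.0385·12.4, giving N* = 582·(1 - 0.757) = 142.
From dH/dt = 0: 0.0136·142 - 0.285 = 0.0483P*, so P* = 1.64/0.0483 = 34.

N* ≈ 142, H* ≈ 12.4, P* ≈ 34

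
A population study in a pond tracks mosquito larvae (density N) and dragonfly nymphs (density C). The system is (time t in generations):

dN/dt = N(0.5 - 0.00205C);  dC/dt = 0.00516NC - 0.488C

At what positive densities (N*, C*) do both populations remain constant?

Set dC/dt = 0 with C > 0: 0.00516N - 0.488 = 0, so N* = 0.488/0.00516 = 94.6.
Set dN/dt = 0 with N > 0: 0.5 - 0.00205C = 0, so C* = 0.5/0.00205 = 244.

N* ≈ 94.6, C* ≈ 244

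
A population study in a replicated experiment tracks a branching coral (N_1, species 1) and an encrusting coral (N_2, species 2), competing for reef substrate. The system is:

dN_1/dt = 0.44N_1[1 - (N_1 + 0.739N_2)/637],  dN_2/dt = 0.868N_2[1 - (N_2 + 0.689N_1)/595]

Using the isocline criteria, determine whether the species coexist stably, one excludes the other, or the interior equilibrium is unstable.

Compare the nullcline intercepts: K1/α12 = 637/0.739 = 862 > K2 = 595; K2/α21 = 595/0.689 = 864 > K1 = 637.
Since both inequalities hold, each species can invade when rare, so the interior equilibrium is stable.

stable coexistence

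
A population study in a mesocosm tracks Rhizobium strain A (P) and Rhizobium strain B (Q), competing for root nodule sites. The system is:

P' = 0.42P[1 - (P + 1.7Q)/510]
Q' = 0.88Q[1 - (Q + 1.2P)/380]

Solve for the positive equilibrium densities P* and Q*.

P* ≈ 131, Q* ≈ 223

Setting both brackets to zero gives the nullclines P + 1.7Q = 510 and 1.2P + Q = 380.
Substituting Q = 380 - 1.2P into the first: P(1 - 1.7·1.2) = 510 - 1.7·380.
So P* = -136/-1.04 = 131, and then Q* = 380 - 1.2·131 = 223.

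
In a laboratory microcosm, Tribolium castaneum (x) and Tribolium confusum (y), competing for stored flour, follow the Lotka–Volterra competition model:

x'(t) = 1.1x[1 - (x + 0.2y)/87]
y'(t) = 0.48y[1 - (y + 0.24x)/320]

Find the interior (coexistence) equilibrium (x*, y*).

x* ≈ 24.2, y* ≈ 314

Setting both brackets to zero gives the nullclines x + 0.2y = 87 and 0.24x + y = 320.
Substituting y = 320 - 0.24x into the first: x(1 - 0.2·0.24) = 87 - 0.2·320.
So x* = 23/0.952 = 24.2, and then y* = 320 - 0.24·24.2 = 314.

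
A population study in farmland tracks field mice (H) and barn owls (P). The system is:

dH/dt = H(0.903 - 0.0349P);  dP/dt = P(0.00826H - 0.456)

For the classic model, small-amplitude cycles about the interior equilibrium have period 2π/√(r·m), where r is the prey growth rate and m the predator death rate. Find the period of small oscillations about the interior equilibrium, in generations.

Here r = 0.903 and m = 0.456, so r·m = 0.412.
ω = √0.412 = 0.642 per generation, hence T = 2π/ω ≈ 9.79 generations.

T ≈ 9.79 generations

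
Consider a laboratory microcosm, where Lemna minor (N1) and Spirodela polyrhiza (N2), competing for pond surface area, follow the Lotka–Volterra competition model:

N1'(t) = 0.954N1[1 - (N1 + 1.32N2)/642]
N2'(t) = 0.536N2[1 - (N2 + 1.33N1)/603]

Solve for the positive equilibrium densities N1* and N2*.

N1* ≈ 204, N2* ≈ 332

Setting both brackets to zero gives the nullclines N1 + 1.32N2 = 642 and 1.33N1 + N2 = 603.
Substituting N2 = 603 - 1.33N1 into the first: N1(1 - 1.32·1.33) = 642 - 1.32·603.
So N1* = -154/-0.756 = 204, and then N2* = 603 - 1.33·204 = 332.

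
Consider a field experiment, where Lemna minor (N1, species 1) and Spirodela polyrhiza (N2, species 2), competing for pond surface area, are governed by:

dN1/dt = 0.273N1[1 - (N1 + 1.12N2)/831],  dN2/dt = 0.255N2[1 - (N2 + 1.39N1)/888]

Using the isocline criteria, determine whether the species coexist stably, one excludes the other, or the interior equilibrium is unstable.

unstable coexistence (outcome depends on initial conditions)

Compare the nullcline intercepts: K1/α12 = 831/1.12 = 742 < K2 = 888; K2/α21 = 888/1.39 = 639 < K1 = 831.
Since both are reversed, neither can invade when rare; the interior point is a saddle.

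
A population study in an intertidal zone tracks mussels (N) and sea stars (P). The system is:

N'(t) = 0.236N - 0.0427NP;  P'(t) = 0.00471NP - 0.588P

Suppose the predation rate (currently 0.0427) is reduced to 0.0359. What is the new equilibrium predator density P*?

P* ≈ 6.57

At the interior fixed point, setting dN/dt = 0 with N > 0 fixes P* = (prey growth rate)/(NP coefficient) — independent of the other coefficients.
With the change, P* = 0.236/0.0359 = 6.57; it rises from 5.53.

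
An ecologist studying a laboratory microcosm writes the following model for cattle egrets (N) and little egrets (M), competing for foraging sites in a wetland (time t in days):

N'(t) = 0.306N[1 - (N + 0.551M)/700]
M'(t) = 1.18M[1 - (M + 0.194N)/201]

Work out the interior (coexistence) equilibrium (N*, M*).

N* ≈ 660, M* ≈ 73

Setting both brackets to zero gives the nullclines N + 0.551M = 700 and 0.194N + M = 201.
Substituting M = 201 - 0.194N into the first: N(1 - 0.551·0.194) = 700 - 0.551·201.
So N* = 589/0.893 = 660, and then M* = 201 - 0.194·660 = 73.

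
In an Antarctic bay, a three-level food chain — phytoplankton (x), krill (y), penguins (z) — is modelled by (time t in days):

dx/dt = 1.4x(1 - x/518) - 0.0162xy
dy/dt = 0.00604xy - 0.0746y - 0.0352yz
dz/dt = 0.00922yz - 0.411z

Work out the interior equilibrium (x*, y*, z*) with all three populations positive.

From dz/dt = 0: 0.00922y* = 0.411, so y* = 44.6.
From dx/dt = 0: 1.4(1 - x*/518) = 0.0162·44.6, giving x* = 518·(1 - 0.516) = 251.
From dy/dt = 0: 0.00604·251 - 0.0746 = 0.0352z*, so z* = 1.44/0.0352 = 40.9.

x* ≈ 251, y* ≈ 44.6, z* ≈ 40.9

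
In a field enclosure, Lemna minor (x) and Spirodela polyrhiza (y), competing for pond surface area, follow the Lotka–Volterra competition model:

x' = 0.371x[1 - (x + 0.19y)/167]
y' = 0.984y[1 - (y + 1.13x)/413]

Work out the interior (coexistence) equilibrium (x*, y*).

Setting both brackets to zero gives the nullclines x + 0.19y = 167 and 1.13x + y = 413.
Substituting y = 413 - 1.13x into the first: x(1 - 0.19·1.13) = 167 - 0.19·413.
So x* = 88.5/0.785 = 113, and then y* = 413 - 1.13·113 = 286.

x* ≈ 113, y* ≈ 286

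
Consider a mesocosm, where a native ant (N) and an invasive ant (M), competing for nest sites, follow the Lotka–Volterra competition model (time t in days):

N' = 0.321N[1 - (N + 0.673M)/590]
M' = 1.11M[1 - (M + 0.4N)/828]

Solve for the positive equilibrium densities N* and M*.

Setting both brackets to zero gives the nullclines N + 0.673M = 590 and 0.4N + M = 828.
Substituting M = 828 - 0.4N into the first: N(1 - 0.673·0.4) = 590 - 0.673·828.
So N* = 32.8/0.731 = 44.8, and then M* = 828 - 0.4·44.8 = 810.

N* ≈ 44.8, M* ≈ 810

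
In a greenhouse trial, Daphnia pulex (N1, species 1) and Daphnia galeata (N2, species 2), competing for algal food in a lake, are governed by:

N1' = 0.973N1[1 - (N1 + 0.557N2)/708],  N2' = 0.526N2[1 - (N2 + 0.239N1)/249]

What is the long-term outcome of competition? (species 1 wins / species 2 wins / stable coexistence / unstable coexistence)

stable coexistence

Compare the nullcline intercepts: K1/α12 = 708/0.557 = 1270 > K2 = 249; K2/α21 = 249/0.239 = 1040 > K1 = 708.
Since both inequalities hold, each species can invade when rare, so the interior equilibrium is stable.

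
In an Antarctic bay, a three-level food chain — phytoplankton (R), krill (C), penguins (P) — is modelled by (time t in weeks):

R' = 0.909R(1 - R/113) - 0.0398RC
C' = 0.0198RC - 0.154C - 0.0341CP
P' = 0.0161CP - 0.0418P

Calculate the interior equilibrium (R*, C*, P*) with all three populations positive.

R* ≈ 100, C* ≈ 2.6, P* ≈ 53.6

From dP/dt = 0: 0.0161C* = 0.0418, so C* = 2.6.
From dR/dt = 0: 0.909(1 - R*/113) = 0.0398·2.6, giving R* = 113·(1 - 0.114) = 100.
From dC/dt = 0: 0.0198·100 - 0.154 = 0.0341P*, so P* = 1.83/0.0341 = 53.6.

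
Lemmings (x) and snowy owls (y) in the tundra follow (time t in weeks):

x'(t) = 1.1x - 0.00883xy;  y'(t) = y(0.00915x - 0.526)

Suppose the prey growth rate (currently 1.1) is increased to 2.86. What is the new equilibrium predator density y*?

At the interior fixed point, setting dx/dt = 0 with x > 0 fixes y* = (prey growth rate)/(xy coefficient) — independent of the other coefficients.
With the change, y* = 2.86/0.00883 = 324; it rises from 125.

y* ≈ 324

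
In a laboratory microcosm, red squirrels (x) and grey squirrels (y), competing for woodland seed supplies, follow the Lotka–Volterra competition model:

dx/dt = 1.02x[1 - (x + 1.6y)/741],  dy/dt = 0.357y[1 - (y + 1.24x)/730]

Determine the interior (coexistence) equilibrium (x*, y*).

Setting both brackets to zero gives the nullclines x + 1.6y = 741 and 1.24x + y = 730.
Substituting y = 730 - 1.24x into the first: x(1 - 1.6·1.24) = 741 - 1.6·730.
So x* = -427/-0.984 = 434, and then y* = 730 - 1.24·434 = 192.

x* ≈ 434, y* ≈ 192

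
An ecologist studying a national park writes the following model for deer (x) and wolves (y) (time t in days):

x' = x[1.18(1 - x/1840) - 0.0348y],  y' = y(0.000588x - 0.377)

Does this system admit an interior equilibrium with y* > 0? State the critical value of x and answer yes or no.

The predator equation gives dy/dt > 0 only when x > 0.377/0.000588 = 641.
Without the predator, x → K = 1840. Since 1840 > 641, the predator can invade and persist.

Threshold x = 641; K > 641, so yes, the predator persists.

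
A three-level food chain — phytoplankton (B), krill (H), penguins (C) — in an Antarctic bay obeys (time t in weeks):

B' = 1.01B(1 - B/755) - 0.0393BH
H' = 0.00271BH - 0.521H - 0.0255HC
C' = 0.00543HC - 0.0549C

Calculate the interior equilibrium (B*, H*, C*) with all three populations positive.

B* ≈ 458, H* ≈ 10.1, C* ≈ 28.2

From dC/dt = 0: 0.00543H* = 0.0549, so H* = 10.1.
From dB/dt = 0: 1.01(1 - B*/755) = 0.0393·10.1, giving B* = 755·(1 - 0.393) = 458.
From dH/dt = 0: 0.00271·458 - 0.521 = 0.0255C*, so C* = 0.72/0.0255 = 28.2.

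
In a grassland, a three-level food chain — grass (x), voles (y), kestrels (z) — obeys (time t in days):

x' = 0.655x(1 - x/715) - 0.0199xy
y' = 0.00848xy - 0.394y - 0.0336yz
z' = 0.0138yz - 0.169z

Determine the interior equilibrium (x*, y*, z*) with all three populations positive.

x* ≈ 449, y* ≈ 12.2, z* ≈ 102

From dz/dt = 0: 0.0138y* = 0.169, so y* = 12.2.
From dx/dt = 0: 0.655(1 - x*/715) = 0.0199·12.2, giving x* = 715·(1 - 0.372) = 449.
From dy/dt = 0: 0.00848·449 - 0.394 = 0.0336z*, so z* = 3.41/0.0336 = 102.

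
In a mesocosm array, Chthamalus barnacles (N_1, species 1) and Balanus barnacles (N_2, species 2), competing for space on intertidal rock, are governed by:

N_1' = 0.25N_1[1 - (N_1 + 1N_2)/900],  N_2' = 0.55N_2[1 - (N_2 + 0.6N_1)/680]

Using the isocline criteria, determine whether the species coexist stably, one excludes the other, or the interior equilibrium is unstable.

stable coexistence

Compare the nullcline intercepts: K1/α12 = 900/1 = 900 > K2 = 680; K2/α21 = 680/0.6 = 1130 > K1 = 900.
Since both inequalities hold, each species can invade when rare, so the interior equilibrium is stable.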